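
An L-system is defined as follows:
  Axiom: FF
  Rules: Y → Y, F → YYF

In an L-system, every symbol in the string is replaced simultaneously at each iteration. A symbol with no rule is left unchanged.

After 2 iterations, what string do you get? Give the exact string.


Step 0: FF
Step 1: YYFYYF
Step 2: YYYYFYYYYF

Answer: YYYYFYYYYF


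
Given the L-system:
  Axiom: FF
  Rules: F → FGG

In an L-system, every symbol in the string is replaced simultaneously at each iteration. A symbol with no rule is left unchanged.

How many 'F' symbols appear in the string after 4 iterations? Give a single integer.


Answer: 2

Derivation:
Step 0: FF  (2 'F')
Step 1: FGGFGG  (2 'F')
Step 2: FGGGGFGGGG  (2 'F')
Step 3: FGGGGGGFGGGGGG  (2 'F')
Step 4: FGGGGGGGGFGGGGGGGG  (2 'F')


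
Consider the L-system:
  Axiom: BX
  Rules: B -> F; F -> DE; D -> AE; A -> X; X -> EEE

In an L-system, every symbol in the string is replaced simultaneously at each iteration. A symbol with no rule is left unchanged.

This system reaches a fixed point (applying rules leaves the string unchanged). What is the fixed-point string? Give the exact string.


Step 0: BX
Step 1: FEEE
Step 2: DEEEE
Step 3: AEEEEE
Step 4: XEEEEE
Step 5: EEEEEEEE
Step 6: EEEEEEEE  (unchanged — fixed point at step 5)

Answer: EEEEEEEE


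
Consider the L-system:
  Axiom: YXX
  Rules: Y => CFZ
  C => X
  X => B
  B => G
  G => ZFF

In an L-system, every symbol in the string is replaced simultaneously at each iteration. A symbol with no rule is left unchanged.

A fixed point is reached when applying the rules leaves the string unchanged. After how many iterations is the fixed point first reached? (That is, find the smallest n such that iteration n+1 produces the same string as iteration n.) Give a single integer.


Step 0: YXX
Step 1: CFZBB
Step 2: XFZGG
Step 3: BFZZFFZFF
Step 4: GFZZFFZFF
Step 5: ZFFFZZFFZFF
Step 6: ZFFFZZFFZFF  (unchanged — fixed point at step 5)

Answer: 5


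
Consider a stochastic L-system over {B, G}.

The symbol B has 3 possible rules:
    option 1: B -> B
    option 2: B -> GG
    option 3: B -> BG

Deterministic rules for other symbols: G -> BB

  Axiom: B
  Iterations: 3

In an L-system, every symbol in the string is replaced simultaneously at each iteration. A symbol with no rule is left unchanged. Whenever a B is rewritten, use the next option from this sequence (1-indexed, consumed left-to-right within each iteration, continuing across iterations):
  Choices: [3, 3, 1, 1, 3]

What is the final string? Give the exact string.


Step 0: B
Step 1: BG  (used choices [3])
Step 2: BGBB  (used choices [3])
Step 3: BBBBBG  (used choices [1, 1, 3])

Answer: BBBBBG


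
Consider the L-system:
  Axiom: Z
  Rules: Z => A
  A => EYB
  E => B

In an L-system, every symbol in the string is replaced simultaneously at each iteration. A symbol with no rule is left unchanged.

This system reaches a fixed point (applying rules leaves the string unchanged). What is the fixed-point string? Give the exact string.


Answer: BYB

Derivation:
Step 0: Z
Step 1: A
Step 2: EYB
Step 3: BYB
Step 4: BYB  (unchanged — fixed point at step 3)


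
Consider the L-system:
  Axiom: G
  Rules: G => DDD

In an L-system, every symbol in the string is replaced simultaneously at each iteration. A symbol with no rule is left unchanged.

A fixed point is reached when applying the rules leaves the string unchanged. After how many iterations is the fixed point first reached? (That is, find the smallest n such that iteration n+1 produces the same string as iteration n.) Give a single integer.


Answer: 1

Derivation:
Step 0: G
Step 1: DDD
Step 2: DDD  (unchanged — fixed point at step 1)


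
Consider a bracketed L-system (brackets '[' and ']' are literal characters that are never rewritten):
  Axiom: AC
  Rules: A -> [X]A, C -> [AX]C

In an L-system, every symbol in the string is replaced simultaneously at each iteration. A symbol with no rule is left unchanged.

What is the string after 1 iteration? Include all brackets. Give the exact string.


Answer: [X]A[AX]C

Derivation:
Step 0: AC
Step 1: [X]A[AX]C


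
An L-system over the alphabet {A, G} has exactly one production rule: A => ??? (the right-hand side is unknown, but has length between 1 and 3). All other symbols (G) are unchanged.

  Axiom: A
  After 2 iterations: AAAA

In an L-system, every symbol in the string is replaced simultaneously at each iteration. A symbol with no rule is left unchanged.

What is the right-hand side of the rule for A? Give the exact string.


Answer: AA

Derivation:
Trying A => AA:
  Step 0: A
  Step 1: AA
  Step 2: AAAA
Matches the given result.


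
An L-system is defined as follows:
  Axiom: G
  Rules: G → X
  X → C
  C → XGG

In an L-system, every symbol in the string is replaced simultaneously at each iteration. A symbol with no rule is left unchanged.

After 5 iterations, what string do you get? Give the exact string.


Step 0: G
Step 1: X
Step 2: C
Step 3: XGG
Step 4: CXX
Step 5: XGGCC

Answer: XGGCC


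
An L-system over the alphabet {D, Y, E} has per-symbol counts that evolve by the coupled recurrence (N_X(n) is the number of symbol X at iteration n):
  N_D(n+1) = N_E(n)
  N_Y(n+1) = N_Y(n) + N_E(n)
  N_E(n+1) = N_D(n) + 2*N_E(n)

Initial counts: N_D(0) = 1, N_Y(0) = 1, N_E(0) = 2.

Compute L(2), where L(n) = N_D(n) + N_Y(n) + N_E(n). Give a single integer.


Answer: 25

Derivation:
Step 0: N_D=1, N_Y=1, N_E=2, L=4
Step 1: N_D=2, N_Y=3, N_E=5, L=10
Step 2: N_D=5, N_Y=8, N_E=12, L=25


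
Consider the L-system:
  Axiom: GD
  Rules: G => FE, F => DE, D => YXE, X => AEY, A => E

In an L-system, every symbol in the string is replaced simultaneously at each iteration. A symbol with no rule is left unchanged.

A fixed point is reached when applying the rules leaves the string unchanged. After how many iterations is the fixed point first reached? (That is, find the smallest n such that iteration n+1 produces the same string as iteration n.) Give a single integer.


Step 0: GD
Step 1: FEYXE
Step 2: DEEYAEYE
Step 3: YXEEEYEEYE
Step 4: YAEYEEEYEEYE
Step 5: YEEYEEEYEEYE
Step 6: YEEYEEEYEEYE  (unchanged — fixed point at step 5)

Answer: 5


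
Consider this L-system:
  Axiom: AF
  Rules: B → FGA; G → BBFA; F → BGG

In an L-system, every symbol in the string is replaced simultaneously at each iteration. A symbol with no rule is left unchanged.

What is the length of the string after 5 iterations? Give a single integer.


Answer: 204

Derivation:
Step 0: length = 2
Step 1: length = 4
Step 2: length = 12
Step 3: length = 29
Step 4: length = 79
Step 5: length = 204


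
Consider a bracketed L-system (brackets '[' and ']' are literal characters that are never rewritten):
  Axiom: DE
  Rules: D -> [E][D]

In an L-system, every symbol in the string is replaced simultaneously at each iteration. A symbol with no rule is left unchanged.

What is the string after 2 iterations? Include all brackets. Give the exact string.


Step 0: DE
Step 1: [E][D]E
Step 2: [E][[E][D]]E

Answer: [E][[E][D]]E


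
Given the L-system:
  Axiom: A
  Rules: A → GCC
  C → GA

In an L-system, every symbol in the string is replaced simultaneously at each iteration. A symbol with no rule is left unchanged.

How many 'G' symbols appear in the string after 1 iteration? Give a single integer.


Answer: 1

Derivation:
Step 0: A  (0 'G')
Step 1: GCC  (1 'G')


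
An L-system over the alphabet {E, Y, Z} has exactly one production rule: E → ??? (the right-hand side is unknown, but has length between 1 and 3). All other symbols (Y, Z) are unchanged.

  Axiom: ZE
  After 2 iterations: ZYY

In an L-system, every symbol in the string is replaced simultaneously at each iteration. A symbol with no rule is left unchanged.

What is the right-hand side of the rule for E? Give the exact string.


Answer: YY

Derivation:
Trying E → YY:
  Step 0: ZE
  Step 1: ZYY
  Step 2: ZYY
Matches the given result.


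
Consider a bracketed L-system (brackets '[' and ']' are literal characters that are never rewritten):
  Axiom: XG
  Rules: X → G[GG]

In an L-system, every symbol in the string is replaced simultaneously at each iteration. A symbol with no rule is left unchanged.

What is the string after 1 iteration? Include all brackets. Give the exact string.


Answer: G[GG]G

Derivation:
Step 0: XG
Step 1: G[GG]G


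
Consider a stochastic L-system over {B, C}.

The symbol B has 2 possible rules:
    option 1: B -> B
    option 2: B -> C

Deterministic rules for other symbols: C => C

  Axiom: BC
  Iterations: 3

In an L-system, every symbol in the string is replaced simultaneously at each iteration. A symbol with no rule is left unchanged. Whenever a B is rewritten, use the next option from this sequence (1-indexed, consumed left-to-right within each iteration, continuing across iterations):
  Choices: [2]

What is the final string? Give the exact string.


Answer: CC

Derivation:
Step 0: BC
Step 1: CC  (used choices [2])
Step 2: CC  (used choices [])
Step 3: CC  (used choices [])


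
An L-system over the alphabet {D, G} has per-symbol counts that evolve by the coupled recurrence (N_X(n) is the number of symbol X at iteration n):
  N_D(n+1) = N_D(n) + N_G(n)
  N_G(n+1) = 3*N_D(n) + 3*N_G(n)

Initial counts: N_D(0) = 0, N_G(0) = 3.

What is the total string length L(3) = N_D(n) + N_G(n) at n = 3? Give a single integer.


Step 0: N_D=0, N_G=3, L=3
Step 1: N_D=3, N_G=9, L=12
Step 2: N_D=12, N_G=36, L=48
Step 3: N_D=48, N_G=144, L=192

Answer: 192


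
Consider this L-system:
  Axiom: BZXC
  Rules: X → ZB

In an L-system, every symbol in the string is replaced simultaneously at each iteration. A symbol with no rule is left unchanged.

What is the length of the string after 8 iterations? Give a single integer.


Step 0: length = 4
Step 1: length = 5
Step 2: length = 5
Step 3: length = 5
Step 4: length = 5
Step 5: length = 5
Step 6: length = 5
Step 7: length = 5
Step 8: length = 5

Answer: 5


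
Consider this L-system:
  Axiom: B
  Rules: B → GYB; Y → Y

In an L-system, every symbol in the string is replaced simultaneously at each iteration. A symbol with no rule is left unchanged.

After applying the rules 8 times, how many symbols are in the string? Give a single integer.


Answer: 17

Derivation:
Step 0: length = 1
Step 1: length = 3
Step 2: length = 5
Step 3: length = 7
Step 4: length = 9
Step 5: length = 11
Step 6: length = 13
Step 7: length = 15
Step 8: length = 17


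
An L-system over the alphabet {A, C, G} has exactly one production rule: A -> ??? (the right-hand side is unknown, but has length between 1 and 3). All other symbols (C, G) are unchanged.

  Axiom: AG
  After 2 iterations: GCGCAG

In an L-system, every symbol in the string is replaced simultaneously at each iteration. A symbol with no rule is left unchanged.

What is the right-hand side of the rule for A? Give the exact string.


Answer: GCA

Derivation:
Trying A -> GCA:
  Step 0: AG
  Step 1: GCAG
  Step 2: GCGCAG
Matches the given result.


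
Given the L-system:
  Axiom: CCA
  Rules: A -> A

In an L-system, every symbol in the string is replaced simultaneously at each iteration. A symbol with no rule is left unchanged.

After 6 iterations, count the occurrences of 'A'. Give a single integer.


Answer: 1

Derivation:
Step 0: CCA  (1 'A')
Step 1: CCA  (1 'A')
Step 2: CCA  (1 'A')
Step 3: CCA  (1 'A')
Step 4: CCA  (1 'A')
Step 5: CCA  (1 'A')
Step 6: CCA  (1 'A')


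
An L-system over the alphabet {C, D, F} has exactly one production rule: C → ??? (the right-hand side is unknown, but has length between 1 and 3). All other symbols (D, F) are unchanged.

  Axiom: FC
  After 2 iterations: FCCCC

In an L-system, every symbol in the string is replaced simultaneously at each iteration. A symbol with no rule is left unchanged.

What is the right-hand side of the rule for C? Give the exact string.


Answer: CC

Derivation:
Trying C → CC:
  Step 0: FC
  Step 1: FCC
  Step 2: FCCCC
Matches the given result.


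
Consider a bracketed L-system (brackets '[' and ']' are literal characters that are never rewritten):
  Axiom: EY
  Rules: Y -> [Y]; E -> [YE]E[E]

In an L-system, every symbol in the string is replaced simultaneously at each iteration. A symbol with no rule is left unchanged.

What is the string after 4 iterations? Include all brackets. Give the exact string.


Answer: [[[[Y]]][[[Y]][[Y][YE]E[E]][YE]E[E][[YE]E[E]]][[Y][YE]E[E]][YE]E[E][[YE]E[E]][[[Y][YE]E[E]][YE]E[E][[YE]E[E]]]][[[Y]][[Y][YE]E[E]][YE]E[E][[YE]E[E]]][[Y][YE]E[E]][YE]E[E][[YE]E[E]][[[Y][YE]E[E]][YE]E[E][[YE]E[E]]][[[[Y]][[Y][YE]E[E]][YE]E[E][[YE]E[E]]][[Y][YE]E[E]][YE]E[E][[YE]E[E]][[[Y][YE]E[E]][YE]E[E][[YE]E[E]]]][[[[Y]]]]

Derivation:
Step 0: EY
Step 1: [YE]E[E][Y]
Step 2: [[Y][YE]E[E]][YE]E[E][[YE]E[E]][[Y]]
Step 3: [[[Y]][[Y][YE]E[E]][YE]E[E][[YE]E[E]]][[Y][YE]E[E]][YE]E[E][[YE]E[E]][[[Y][YE]E[E]][YE]E[E][[YE]E[E]]][[[Y]]]
Step 4: [[[[Y]]][[[Y]][[Y][YE]E[E]][YE]E[E][[YE]E[E]]][[Y][YE]E[E]][YE]E[E][[YE]E[E]][[[Y][YE]E[E]][YE]E[E][[YE]E[E]]]][[[Y]][[Y][YE]E[E]][YE]E[E][[YE]E[E]]][[Y][YE]E[E]][YE]E[E][[YE]E[E]][[[Y][YE]E[E]][YE]E[E][[YE]E[E]]][[[[Y]][[Y][YE]E[E]][YE]E[E][[YE]E[E]]][[Y][YE]E[E]][YE]E[E][[YE]E[E]][[[Y][YE]E[E]][YE]E[E][[YE]E[E]]]][[[[Y]]]]


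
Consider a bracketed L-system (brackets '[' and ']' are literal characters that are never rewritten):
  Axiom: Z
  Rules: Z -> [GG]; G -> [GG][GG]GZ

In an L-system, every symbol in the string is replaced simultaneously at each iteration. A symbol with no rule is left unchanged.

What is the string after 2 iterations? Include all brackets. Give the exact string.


Answer: [[GG][GG]GZ[GG][GG]GZ]

Derivation:
Step 0: Z
Step 1: [GG]
Step 2: [[GG][GG]GZ[GG][GG]GZ]


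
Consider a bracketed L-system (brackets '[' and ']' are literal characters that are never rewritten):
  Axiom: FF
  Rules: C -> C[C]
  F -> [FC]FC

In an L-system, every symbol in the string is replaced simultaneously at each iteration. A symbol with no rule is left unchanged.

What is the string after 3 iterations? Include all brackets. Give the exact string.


Step 0: FF
Step 1: [FC]FC[FC]FC
Step 2: [[FC]FCC[C]][FC]FCC[C][[FC]FCC[C]][FC]FCC[C]
Step 3: [[[FC]FCC[C]][FC]FCC[C]C[C][C[C]]][[FC]FCC[C]][FC]FCC[C]C[C][C[C]][[[FC]FCC[C]][FC]FCC[C]C[C][C[C]]][[FC]FCC[C]][FC]FCC[C]C[C][C[C]]

Answer: [[[FC]FCC[C]][FC]FCC[C]C[C][C[C]]][[FC]FCC[C]][FC]FCC[C]C[C][C[C]][[[FC]FCC[C]][FC]FCC[C]C[C][C[C]]][[FC]FCC[C]][FC]FCC[C]C[C][C[C]]


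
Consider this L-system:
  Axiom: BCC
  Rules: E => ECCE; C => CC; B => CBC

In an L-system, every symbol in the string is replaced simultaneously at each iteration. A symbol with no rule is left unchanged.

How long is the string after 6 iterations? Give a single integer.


Step 0: length = 3
Step 1: length = 7
Step 2: length = 15
Step 3: length = 31
Step 4: length = 63
Step 5: length = 127
Step 6: length = 255

Answer: 255


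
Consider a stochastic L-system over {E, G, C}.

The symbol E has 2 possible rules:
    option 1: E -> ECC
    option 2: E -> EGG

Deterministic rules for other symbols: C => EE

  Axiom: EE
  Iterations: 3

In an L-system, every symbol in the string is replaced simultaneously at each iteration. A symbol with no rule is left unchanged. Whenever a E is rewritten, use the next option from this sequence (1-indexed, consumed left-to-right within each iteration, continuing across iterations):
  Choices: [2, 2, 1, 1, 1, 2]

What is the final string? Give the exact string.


Answer: ECCEEEEGGEGGEEEEGG

Derivation:
Step 0: EE
Step 1: EGGEGG  (used choices [2, 2])
Step 2: ECCGGECCGG  (used choices [1, 1])
Step 3: ECCEEEEGGEGGEEEEGG  (used choices [1, 2])


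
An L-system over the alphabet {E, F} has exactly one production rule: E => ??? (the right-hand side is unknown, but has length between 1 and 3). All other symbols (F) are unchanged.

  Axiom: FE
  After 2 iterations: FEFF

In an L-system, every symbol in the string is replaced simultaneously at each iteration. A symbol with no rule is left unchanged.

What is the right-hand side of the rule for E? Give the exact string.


Trying E => EF:
  Step 0: FE
  Step 1: FEF
  Step 2: FEFF
Matches the given result.

Answer: EF


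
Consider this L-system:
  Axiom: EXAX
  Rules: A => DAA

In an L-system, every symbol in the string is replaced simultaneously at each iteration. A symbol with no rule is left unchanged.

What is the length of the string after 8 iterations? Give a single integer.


Step 0: length = 4
Step 1: length = 6
Step 2: length = 10
Step 3: length = 18
Step 4: length = 34
Step 5: length = 66
Step 6: length = 130
Step 7: length = 258
Step 8: length = 514

Answer: 514


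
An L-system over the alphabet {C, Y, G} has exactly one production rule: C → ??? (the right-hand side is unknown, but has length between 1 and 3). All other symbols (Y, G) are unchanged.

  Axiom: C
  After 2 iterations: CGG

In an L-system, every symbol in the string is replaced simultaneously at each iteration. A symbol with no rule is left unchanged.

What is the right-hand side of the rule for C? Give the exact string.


Trying C → CG:
  Step 0: C
  Step 1: CG
  Step 2: CGG
Matches the given result.

Answer: CG


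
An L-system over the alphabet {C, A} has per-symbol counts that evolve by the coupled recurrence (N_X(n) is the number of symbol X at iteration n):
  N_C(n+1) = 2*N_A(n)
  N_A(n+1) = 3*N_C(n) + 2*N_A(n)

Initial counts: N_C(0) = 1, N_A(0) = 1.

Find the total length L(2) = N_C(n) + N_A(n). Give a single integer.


Step 0: N_C=1, N_A=1, L=2
Step 1: N_C=2, N_A=5, L=7
Step 2: N_C=10, N_A=16, L=26

Answer: 26


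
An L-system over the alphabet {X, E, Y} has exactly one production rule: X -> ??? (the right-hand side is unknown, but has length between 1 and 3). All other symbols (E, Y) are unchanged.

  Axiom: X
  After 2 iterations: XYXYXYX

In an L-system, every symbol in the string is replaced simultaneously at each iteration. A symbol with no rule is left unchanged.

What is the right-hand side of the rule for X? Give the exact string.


Answer: XYX

Derivation:
Trying X -> XYX:
  Step 0: X
  Step 1: XYX
  Step 2: XYXYXYX
Matches the given result.


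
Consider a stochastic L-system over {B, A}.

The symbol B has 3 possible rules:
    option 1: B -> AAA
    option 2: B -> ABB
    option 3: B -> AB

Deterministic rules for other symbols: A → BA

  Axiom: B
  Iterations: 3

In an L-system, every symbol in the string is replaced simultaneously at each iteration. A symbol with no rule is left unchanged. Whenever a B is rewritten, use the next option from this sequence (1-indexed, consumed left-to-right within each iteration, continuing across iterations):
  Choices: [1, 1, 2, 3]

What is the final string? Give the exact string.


Answer: AAABAABBBAABBA

Derivation:
Step 0: B
Step 1: AAA  (used choices [1])
Step 2: BABABA  (used choices [])
Step 3: AAABAABBBAABBA  (used choices [1, 2, 3])


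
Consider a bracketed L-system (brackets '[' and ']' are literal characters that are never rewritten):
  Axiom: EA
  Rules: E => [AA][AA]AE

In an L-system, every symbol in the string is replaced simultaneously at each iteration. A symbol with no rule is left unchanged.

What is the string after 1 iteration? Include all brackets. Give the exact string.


Answer: [AA][AA]AEA

Derivation:
Step 0: EA
Step 1: [AA][AA]AEA


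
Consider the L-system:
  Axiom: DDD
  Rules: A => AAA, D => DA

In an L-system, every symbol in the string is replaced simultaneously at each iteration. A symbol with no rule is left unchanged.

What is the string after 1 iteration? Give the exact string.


Answer: DADADA

Derivation:
Step 0: DDD
Step 1: DADADA


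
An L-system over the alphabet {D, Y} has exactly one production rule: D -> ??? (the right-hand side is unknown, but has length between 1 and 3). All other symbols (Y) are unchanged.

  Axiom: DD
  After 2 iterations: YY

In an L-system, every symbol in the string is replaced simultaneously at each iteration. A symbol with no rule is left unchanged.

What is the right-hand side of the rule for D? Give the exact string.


Answer: Y

Derivation:
Trying D -> Y:
  Step 0: DD
  Step 1: YY
  Step 2: YY
Matches the given result.


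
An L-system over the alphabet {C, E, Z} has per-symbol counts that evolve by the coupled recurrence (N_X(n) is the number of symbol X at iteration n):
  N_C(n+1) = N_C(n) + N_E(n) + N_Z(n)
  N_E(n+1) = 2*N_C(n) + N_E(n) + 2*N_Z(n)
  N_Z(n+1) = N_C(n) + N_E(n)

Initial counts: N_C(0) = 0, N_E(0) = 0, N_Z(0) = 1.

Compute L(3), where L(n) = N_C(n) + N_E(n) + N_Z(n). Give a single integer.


Answer: 33

Derivation:
Step 0: N_C=0, N_E=0, N_Z=1, L=1
Step 1: N_C=1, N_E=2, N_Z=0, L=3
Step 2: N_C=3, N_E=4, N_Z=3, L=10
Step 3: N_C=10, N_E=16, N_Z=7, L=33


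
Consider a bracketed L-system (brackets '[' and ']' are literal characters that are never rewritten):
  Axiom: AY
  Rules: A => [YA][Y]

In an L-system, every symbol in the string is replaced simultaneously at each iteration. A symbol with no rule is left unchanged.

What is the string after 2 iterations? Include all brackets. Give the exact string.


Step 0: AY
Step 1: [YA][Y]Y
Step 2: [Y[YA][Y]][Y]Y

Answer: [Y[YA][Y]][Y]Y


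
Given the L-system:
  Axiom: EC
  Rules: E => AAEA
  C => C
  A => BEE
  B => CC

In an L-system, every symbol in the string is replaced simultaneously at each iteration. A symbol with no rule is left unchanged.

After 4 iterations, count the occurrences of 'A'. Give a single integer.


Answer: 39

Derivation:
Step 0: EC  (0 'A')
Step 1: AAEAC  (3 'A')
Step 2: BEEBEEAAEABEEC  (3 'A')
Step 3: CCAAEAAAEACCAAEAAAEABEEBEEAAEABEECCAAEAAAEAC  (21 'A')
Step 4: CCBEEBEEAAEABEEBEEBEEAAEABEECCBEEBEEAAEABEEBEEBEEAAEABEECCAAEAAAEACCAAEAAAEABEEBEEAAEABEECCAAEAAAEACCBEEBEEAAEABEEBEEBEEAAEABEEC  (39 'A')


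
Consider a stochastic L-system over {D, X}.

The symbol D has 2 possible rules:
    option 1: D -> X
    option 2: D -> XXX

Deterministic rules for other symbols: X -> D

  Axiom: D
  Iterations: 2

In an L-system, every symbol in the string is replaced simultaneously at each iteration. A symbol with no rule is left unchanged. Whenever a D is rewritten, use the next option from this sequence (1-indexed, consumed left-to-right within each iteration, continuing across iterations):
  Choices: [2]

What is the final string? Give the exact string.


Step 0: D
Step 1: XXX  (used choices [2])
Step 2: DDD  (used choices [])

Answer: DDD


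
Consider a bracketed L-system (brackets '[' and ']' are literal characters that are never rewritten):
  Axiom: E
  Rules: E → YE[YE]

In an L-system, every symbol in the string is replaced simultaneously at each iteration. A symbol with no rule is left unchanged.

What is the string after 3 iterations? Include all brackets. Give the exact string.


Step 0: E
Step 1: YE[YE]
Step 2: YYE[YE][YYE[YE]]
Step 3: YYYE[YE][YYE[YE]][YYYE[YE][YYE[YE]]]

Answer: YYYE[YE][YYE[YE]][YYYE[YE][YYE[YE]]]


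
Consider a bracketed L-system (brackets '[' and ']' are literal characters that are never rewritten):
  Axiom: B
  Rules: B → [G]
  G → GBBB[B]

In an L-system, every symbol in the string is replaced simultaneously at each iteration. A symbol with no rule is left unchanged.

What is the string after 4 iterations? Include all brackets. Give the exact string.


Step 0: B
Step 1: [G]
Step 2: [GBBB[B]]
Step 3: [GBBB[B][G][G][G][[G]]]
Step 4: [GBBB[B][G][G][G][[G]][GBBB[B]][GBBB[B]][GBBB[B]][[GBBB[B]]]]

Answer: [GBBB[B][G][G][G][[G]][GBBB[B]][GBBB[B]][GBBB[B]][[GBBB[B]]]]


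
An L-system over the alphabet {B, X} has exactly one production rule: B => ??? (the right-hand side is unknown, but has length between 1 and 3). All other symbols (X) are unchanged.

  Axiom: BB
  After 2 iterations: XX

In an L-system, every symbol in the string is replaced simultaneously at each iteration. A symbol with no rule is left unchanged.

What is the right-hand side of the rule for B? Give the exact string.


Trying B => X:
  Step 0: BB
  Step 1: XX
  Step 2: XX
Matches the given result.

Answer: X


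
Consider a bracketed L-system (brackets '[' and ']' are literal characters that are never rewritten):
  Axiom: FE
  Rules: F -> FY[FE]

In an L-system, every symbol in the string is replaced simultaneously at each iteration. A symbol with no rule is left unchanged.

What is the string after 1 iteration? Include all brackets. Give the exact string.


Answer: FY[FE]E

Derivation:
Step 0: FE
Step 1: FY[FE]E


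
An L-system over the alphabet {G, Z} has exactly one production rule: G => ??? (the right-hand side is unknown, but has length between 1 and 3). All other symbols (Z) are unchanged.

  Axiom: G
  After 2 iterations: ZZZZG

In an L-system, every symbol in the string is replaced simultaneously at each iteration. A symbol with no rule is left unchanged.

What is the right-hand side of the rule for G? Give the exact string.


Trying G => ZZG:
  Step 0: G
  Step 1: ZZG
  Step 2: ZZZZG
Matches the given result.

Answer: ZZG


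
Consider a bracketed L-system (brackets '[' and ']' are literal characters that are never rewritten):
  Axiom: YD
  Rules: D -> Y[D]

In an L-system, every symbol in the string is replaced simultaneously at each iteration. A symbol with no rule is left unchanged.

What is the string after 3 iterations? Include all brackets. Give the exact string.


Step 0: YD
Step 1: YY[D]
Step 2: YY[Y[D]]
Step 3: YY[Y[Y[D]]]

Answer: YY[Y[Y[D]]]


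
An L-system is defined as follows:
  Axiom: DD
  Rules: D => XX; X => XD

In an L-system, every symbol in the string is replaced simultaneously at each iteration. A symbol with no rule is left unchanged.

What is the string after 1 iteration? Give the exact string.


Answer: XXXX

Derivation:
Step 0: DD
Step 1: XXXX


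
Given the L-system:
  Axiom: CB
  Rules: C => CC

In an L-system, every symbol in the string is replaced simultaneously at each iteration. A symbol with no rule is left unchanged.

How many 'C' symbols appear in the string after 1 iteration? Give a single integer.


Answer: 2

Derivation:
Step 0: CB  (1 'C')
Step 1: CCB  (2 'C')


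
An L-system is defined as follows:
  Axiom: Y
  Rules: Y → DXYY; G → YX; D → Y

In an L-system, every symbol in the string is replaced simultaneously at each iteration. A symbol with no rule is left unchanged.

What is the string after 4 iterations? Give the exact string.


Step 0: Y
Step 1: DXYY
Step 2: YXDXYYDXYY
Step 3: DXYYXYXDXYYDXYYYXDXYYDXYY
Step 4: YXDXYYDXYYXDXYYXYXDXYYDXYYYXDXYYDXYYDXYYXYXDXYYDXYYYXDXYYDXYY

Answer: YXDXYYDXYYXDXYYXYXDXYYDXYYYXDXYYDXYYDXYYXYXDXYYDXYYYXDXYYDXYY


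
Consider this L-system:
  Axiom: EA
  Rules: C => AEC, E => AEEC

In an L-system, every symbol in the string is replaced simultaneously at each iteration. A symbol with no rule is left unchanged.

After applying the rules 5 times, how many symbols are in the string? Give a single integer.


Answer: 233

Derivation:
Step 0: length = 2
Step 1: length = 5
Step 2: length = 13
Step 3: length = 34
Step 4: length = 89
Step 5: length = 233


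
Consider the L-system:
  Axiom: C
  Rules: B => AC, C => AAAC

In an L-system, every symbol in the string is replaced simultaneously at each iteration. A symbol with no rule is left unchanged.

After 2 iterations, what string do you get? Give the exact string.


Answer: AAAAAAC

Derivation:
Step 0: C
Step 1: AAAC
Step 2: AAAAAAC


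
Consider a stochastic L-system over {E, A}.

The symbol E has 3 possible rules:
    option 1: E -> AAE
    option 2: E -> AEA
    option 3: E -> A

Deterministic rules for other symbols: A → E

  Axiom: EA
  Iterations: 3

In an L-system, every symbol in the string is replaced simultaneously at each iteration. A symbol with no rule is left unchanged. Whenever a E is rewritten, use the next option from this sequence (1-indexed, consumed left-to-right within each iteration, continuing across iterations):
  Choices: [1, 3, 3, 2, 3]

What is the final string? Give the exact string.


Answer: AEAAEE

Derivation:
Step 0: EA
Step 1: AAEE  (used choices [1])
Step 2: EEAA  (used choices [3, 3])
Step 3: AEAAEE  (used choices [2, 3])


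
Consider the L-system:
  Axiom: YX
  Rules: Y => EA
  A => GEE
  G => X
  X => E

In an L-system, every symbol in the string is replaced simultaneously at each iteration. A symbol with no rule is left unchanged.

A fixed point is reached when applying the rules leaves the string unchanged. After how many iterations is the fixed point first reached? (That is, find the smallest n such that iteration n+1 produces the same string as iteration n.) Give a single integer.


Answer: 4

Derivation:
Step 0: YX
Step 1: EAE
Step 2: EGEEE
Step 3: EXEEE
Step 4: EEEEE
Step 5: EEEEE  (unchanged — fixed point at step 4)


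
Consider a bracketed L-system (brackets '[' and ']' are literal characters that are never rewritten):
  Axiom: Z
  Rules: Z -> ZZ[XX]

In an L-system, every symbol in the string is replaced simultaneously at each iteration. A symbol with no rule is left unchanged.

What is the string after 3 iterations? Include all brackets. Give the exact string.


Step 0: Z
Step 1: ZZ[XX]
Step 2: ZZ[XX]ZZ[XX][XX]
Step 3: ZZ[XX]ZZ[XX][XX]ZZ[XX]ZZ[XX][XX][XX]

Answer: ZZ[XX]ZZ[XX][XX]ZZ[XX]ZZ[XX][XX][XX]


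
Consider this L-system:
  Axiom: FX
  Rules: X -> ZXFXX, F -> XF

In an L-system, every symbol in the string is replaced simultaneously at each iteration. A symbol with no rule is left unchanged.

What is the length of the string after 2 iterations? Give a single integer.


Step 0: length = 2
Step 1: length = 7
Step 2: length = 25

Answer: 25


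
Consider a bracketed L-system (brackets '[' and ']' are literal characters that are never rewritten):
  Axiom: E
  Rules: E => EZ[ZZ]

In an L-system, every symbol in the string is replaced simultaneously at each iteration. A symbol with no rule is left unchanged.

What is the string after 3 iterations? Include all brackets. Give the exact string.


Answer: EZ[ZZ]Z[ZZ]Z[ZZ]

Derivation:
Step 0: E
Step 1: EZ[ZZ]
Step 2: EZ[ZZ]Z[ZZ]
Step 3: EZ[ZZ]Z[ZZ]Z[ZZ]


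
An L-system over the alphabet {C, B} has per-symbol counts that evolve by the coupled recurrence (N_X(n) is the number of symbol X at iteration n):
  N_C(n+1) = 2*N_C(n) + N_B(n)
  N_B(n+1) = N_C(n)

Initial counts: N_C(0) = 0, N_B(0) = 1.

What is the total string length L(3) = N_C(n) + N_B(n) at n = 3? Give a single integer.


Step 0: N_C=0, N_B=1, L=1
Step 1: N_C=1, N_B=0, L=1
Step 2: N_C=2, N_B=1, L=3
Step 3: N_C=5, N_B=2, L=7

Answer: 7


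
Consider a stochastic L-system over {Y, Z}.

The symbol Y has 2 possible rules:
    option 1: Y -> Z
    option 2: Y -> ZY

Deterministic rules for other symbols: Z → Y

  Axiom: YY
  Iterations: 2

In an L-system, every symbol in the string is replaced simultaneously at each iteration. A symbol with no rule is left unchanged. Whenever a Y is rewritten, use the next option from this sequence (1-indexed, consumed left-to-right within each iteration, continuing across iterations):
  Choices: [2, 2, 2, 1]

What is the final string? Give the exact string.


Step 0: YY
Step 1: ZYZY  (used choices [2, 2])
Step 2: YZYYZ  (used choices [2, 1])

Answer: YZYYZ


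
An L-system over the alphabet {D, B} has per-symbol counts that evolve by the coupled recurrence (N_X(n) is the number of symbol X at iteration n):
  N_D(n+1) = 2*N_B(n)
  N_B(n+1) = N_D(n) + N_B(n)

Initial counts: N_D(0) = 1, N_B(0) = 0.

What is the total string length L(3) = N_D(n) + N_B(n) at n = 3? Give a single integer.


Answer: 5

Derivation:
Step 0: N_D=1, N_B=0, L=1
Step 1: N_D=0, N_B=1, L=1
Step 2: N_D=2, N_B=1, L=3
Step 3: N_D=2, N_B=3, L=5


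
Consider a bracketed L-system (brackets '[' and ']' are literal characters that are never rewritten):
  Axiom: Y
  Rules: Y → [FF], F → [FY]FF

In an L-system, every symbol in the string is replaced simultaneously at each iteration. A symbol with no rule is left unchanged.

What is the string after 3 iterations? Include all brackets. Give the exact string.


Step 0: Y
Step 1: [FF]
Step 2: [[FY]FF[FY]FF]
Step 3: [[[FY]FF[FF]][FY]FF[FY]FF[[FY]FF[FF]][FY]FF[FY]FF]

Answer: [[[FY]FF[FF]][FY]FF[FY]FF[[FY]FF[FF]][FY]FF[FY]FF]


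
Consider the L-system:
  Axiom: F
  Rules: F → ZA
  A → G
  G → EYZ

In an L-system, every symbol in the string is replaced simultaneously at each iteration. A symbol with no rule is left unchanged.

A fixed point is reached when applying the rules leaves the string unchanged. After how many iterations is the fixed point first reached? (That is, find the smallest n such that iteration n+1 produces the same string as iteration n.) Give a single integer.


Answer: 3

Derivation:
Step 0: F
Step 1: ZA
Step 2: ZG
Step 3: ZEYZ
Step 4: ZEYZ  (unchanged — fixed point at step 3)


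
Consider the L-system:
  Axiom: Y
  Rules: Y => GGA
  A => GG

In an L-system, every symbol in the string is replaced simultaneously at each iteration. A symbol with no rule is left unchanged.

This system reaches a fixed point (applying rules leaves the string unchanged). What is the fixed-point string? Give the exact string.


Step 0: Y
Step 1: GGA
Step 2: GGGG
Step 3: GGGG  (unchanged — fixed point at step 2)

Answer: GGGG


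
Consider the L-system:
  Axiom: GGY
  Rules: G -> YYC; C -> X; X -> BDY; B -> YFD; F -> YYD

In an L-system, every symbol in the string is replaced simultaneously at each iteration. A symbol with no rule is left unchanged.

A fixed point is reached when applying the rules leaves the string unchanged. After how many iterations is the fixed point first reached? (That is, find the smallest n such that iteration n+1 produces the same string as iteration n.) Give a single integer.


Step 0: GGY
Step 1: YYCYYCY
Step 2: YYXYYXY
Step 3: YYBDYYYBDYY
Step 4: YYYFDDYYYYFDDYY
Step 5: YYYYYDDDYYYYYYDDDYY
Step 6: YYYYYDDDYYYYYYDDDYY  (unchanged — fixed point at step 5)

Answer: 5


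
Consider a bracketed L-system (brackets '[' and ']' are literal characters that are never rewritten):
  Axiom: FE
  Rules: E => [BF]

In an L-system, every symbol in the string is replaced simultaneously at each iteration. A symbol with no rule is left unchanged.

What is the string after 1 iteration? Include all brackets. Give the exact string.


Step 0: FE
Step 1: F[BF]

Answer: F[BF]


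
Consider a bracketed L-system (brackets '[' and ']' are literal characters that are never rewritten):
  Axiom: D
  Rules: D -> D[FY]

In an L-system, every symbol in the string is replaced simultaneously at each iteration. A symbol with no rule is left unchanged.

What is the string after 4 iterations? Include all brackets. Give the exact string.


Step 0: D
Step 1: D[FY]
Step 2: D[FY][FY]
Step 3: D[FY][FY][FY]
Step 4: D[FY][FY][FY][FY]

Answer: D[FY][FY][FY][FY]


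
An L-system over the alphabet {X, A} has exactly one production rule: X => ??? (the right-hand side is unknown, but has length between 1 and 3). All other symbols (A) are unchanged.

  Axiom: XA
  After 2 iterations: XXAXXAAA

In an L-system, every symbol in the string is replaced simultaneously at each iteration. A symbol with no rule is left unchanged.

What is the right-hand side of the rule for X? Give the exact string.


Answer: XXA

Derivation:
Trying X => XXA:
  Step 0: XA
  Step 1: XXAA
  Step 2: XXAXXAAA
Matches the given result.


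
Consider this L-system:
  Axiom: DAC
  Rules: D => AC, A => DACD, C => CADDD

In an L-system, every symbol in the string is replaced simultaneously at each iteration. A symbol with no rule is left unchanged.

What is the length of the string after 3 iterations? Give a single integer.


Answer: 129

Derivation:
Step 0: length = 3
Step 1: length = 11
Step 2: length = 37
Step 3: length = 129


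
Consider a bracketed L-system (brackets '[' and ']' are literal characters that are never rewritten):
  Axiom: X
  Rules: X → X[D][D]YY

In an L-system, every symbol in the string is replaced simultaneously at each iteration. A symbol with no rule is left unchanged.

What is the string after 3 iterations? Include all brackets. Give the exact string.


Answer: X[D][D]YY[D][D]YY[D][D]YY

Derivation:
Step 0: X
Step 1: X[D][D]YY
Step 2: X[D][D]YY[D][D]YY
Step 3: X[D][D]YY[D][D]YY[D][D]YY


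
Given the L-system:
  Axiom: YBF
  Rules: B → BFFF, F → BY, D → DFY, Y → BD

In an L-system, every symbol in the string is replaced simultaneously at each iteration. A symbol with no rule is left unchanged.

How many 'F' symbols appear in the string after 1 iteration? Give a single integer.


Answer: 3

Derivation:
Step 0: YBF  (1 'F')
Step 1: BDBFFFBY  (3 'F')


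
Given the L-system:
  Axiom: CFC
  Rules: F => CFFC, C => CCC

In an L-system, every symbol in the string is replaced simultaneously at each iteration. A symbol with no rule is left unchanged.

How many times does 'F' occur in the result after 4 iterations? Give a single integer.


Step 0: CFC  (1 'F')
Step 1: CCCCFFCCCC  (2 'F')
Step 2: CCCCCCCCCCCCCFFCCFFCCCCCCCCCCCCC  (4 'F')
Step 3: CCCCCCCCCCCCCCCCCCCCCCCCCCCCCCCCCCCCCCCCFFCCFFCCCCCCCCFFCCFFCCCCCCCCCCCCCCCCCCCCCCCCCCCCCCCCCCCCCCCC  (8 'F')
Step 4: CCCCCCCCCCCCCCCCCCCCCCCCCCCCCCCCCCCCCCCCCCCCCCCCCCCCCCCCCCCCCCCCCCCCCCCCCCCCCCCCCCCCCCCCCCCCCCCCCCCCCCCCCCCCCCCCCCCCCCCCCFFCCFFCCCCCCCCFFCCFFCCCCCCCCCCCCCCCCCCCCCCCCCCFFCCFFCCCCCCCCFFCCFFCCCCCCCCCCCCCCCCCCCCCCCCCCCCCCCCCCCCCCCCCCCCCCCCCCCCCCCCCCCCCCCCCCCCCCCCCCCCCCCCCCCCCCCCCCCCCCCCCCCCCCCCCCCCCCCCCCCCCCCCC  (16 'F')

Answer: 16


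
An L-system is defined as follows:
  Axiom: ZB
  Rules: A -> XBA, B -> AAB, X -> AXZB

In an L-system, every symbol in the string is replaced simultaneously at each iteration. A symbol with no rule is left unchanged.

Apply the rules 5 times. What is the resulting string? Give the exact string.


Step 0: ZB
Step 1: ZAAB
Step 2: ZXBAXBAAAB
Step 3: ZAXZBAABXBAAXZBAABXBAXBAXBAAAB
Step 4: ZXBAAXZBZAABXBAXBAAABAXZBAABXBAXBAAXZBZAABXBAXBAAABAXZBAABXBAAXZBAABXBAAXZBAABXBAXBAXBAAAB
Step 5: ZAXZBAABXBAXBAAXZBZAABZXBAXBAAABAXZBAABXBAAXZBAABXBAXBAXBAAABXBAAXZBZAABXBAXBAAABAXZBAABXBAAXZBAABXBAXBAAXZBZAABZXBAXBAAABAXZBAABXBAAXZBAABXBAXBAXBAAABXBAAXZBZAABXBAXBAAABAXZBAABXBAXBAAXZBZAABXBAXBAAABAXZBAABXBAXBAAXZBZAABXBAXBAAABAXZBAABXBAAXZBAABXBAAXZBAABXBAXBAXBAAAB

Answer: ZAXZBAABXBAXBAAXZBZAABZXBAXBAAABAXZBAABXBAAXZBAABXBAXBAXBAAABXBAAXZBZAABXBAXBAAABAXZBAABXBAAXZBAABXBAXBAAXZBZAABZXBAXBAAABAXZBAABXBAAXZBAABXBAXBAXBAAABXBAAXZBZAABXBAXBAAABAXZBAABXBAXBAAXZBZAABXBAXBAAABAXZBAABXBAXBAAXZBZAABXBAXBAAABAXZBAABXBAAXZBAABXBAAXZBAABXBAXBAXBAAAB


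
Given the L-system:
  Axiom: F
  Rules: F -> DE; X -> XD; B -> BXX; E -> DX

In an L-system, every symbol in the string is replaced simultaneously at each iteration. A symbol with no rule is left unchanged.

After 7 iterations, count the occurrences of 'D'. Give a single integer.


Answer: 7

Derivation:
Step 0: F  (0 'D')
Step 1: DE  (1 'D')
Step 2: DDX  (2 'D')
Step 3: DDXD  (3 'D')
Step 4: DDXDD  (4 'D')
Step 5: DDXDDD  (5 'D')
Step 6: DDXDDDD  (6 'D')
Step 7: DDXDDDDD  (7 'D')


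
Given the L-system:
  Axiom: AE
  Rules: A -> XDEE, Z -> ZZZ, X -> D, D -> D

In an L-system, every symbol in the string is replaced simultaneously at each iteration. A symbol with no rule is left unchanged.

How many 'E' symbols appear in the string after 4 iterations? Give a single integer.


Step 0: AE  (1 'E')
Step 1: XDEEE  (3 'E')
Step 2: DDEEE  (3 'E')
Step 3: DDEEE  (3 'E')
Step 4: DDEEE  (3 'E')

Answer: 3


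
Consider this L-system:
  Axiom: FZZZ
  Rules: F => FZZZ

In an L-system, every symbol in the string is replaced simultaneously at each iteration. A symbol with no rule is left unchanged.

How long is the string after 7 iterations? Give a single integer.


Step 0: length = 4
Step 1: length = 7
Step 2: length = 10
Step 3: length = 13
Step 4: length = 16
Step 5: length = 19
Step 6: length = 22
Step 7: length = 25

Answer: 25


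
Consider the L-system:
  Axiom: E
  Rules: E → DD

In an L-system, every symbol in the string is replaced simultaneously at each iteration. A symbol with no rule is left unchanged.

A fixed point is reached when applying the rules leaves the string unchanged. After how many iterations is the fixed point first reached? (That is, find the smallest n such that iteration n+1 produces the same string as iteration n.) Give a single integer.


Answer: 1

Derivation:
Step 0: E
Step 1: DD
Step 2: DD  (unchanged — fixed point at step 1)
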